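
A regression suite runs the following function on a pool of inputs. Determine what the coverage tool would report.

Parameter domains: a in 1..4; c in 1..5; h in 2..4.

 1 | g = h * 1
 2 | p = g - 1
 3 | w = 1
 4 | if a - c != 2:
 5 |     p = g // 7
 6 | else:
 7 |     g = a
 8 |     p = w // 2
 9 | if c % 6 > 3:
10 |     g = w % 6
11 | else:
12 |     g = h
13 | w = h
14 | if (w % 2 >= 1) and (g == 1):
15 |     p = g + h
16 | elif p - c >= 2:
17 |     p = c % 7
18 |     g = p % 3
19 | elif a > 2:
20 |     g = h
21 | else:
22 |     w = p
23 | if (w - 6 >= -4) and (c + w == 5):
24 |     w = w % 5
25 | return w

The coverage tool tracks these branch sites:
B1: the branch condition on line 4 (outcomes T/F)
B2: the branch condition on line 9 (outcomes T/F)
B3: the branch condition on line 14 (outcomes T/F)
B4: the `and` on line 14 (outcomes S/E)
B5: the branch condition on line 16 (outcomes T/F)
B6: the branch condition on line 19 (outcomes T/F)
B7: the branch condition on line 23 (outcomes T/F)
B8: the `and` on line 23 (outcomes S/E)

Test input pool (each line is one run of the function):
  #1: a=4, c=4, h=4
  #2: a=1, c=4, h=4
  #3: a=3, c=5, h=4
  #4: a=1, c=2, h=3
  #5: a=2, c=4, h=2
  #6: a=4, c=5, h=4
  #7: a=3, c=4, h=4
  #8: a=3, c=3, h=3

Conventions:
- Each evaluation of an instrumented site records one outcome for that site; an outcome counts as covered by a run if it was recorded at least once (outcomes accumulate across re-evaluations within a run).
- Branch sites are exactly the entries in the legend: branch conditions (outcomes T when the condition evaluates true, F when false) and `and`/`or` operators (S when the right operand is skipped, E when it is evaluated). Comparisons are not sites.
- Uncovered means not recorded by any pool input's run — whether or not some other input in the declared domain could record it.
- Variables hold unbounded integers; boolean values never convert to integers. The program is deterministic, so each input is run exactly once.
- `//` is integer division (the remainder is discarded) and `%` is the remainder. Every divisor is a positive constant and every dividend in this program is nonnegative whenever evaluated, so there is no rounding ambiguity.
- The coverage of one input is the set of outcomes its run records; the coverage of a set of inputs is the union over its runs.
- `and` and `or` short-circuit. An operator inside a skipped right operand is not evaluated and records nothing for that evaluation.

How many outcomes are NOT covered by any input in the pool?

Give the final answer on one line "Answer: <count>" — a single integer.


test 1 (a=4, c=4, h=4) fires B1->T, B2->T, B4->S, B3->F, B5->F, B6->T, B8->E, B7->F; hits B1=T, B2=T, B3=F, B4=S, B5=F, B6=T, B7=F, B8=E
test 2 (a=1, c=4, h=4) fires B1->T, B2->T, B4->S, B3->F, B5->F, B6->F, B8->S, B7->F; hits B1=T, B2=T, B3=F, B4=S, B5=F, B6=F, B7=F, B8=S
test 3 (a=3, c=5, h=4) fires B1->T, B2->T, B4->S, B3->F, B5->F, B6->T, B8->E, B7->F; hits B1=T, B2=T, B3=F, B4=S, B5=F, B6=T, B7=F, B8=E
test 4 (a=1, c=2, h=3) fires B1->T, B2->F, B4->E, B3->F, B5->F, B6->F, B8->S, B7->F; hits B1=T, B2=F, B3=F, B4=E, B5=F, B6=F, B7=F, B8=S
test 5 (a=2, c=4, h=2) fires B1->T, B2->T, B4->S, B3->F, B5->F, B6->F, B8->S, B7->F; hits B1=T, B2=T, B3=F, B4=S, B5=F, B6=F, B7=F, B8=S
test 6 (a=4, c=5, h=4) fires B1->T, B2->T, B4->S, B3->F, B5->F, B6->T, B8->E, B7->F; hits B1=T, B2=T, B3=F, B4=S, B5=F, B6=T, B7=F, B8=E
test 7 (a=3, c=4, h=4) fires B1->T, B2->T, B4->S, B3->F, B5->F, B6->T, B8->E, B7->F; hits B1=T, B2=T, B3=F, B4=S, B5=F, B6=T, B7=F, B8=E
test 8 (a=3, c=3, h=3) fires B1->T, B2->F, B4->E, B3->F, B5->F, B6->T, B8->E, B7->F; hits B1=T, B2=F, B3=F, B4=E, B5=F, B6=T, B7=F, B8=E
union over the pool: B1=T, B2=T, B2=F, B3=F, B4=S, B4=E, B5=F, B6=T, B6=F, B7=F, B8=S, B8=E
uncovered (4 of 16): B1=F, B3=T, B5=T, B7=T
Answer: 4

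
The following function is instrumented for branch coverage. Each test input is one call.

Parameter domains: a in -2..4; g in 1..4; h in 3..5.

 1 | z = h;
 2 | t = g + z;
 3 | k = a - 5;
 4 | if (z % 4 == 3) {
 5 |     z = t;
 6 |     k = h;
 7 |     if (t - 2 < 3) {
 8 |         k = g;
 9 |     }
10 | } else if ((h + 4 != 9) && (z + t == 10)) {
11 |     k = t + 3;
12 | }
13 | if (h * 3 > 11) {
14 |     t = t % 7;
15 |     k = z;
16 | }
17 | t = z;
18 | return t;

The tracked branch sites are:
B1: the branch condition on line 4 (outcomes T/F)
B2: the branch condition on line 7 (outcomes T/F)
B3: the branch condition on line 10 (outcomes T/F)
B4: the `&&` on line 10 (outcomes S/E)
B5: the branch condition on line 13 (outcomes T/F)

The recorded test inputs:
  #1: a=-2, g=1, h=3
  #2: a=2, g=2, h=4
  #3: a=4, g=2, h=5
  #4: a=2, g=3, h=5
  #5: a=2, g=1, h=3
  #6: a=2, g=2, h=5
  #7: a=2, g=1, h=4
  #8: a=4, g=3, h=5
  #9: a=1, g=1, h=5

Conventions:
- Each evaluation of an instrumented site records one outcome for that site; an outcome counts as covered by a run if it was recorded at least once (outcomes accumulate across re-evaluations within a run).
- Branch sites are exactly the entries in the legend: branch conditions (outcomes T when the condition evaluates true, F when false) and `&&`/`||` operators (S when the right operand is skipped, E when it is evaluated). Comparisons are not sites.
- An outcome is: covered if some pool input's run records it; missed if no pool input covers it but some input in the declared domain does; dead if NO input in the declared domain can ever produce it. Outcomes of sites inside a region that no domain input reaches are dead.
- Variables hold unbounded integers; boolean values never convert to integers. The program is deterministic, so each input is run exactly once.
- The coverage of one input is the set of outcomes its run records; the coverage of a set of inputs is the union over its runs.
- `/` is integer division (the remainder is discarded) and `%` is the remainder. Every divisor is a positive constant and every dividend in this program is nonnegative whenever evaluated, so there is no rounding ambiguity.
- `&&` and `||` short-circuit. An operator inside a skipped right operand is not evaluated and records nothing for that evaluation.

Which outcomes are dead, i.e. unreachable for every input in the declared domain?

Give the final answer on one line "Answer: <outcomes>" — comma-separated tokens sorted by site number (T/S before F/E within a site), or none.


checking every outcome against all 84 domain inputs:
  reachable outcomes have witnesses, e.g. B1=T (e.g. a=-2, g=1, h=3), B1=F (e.g. a=-2, g=1, h=4), B2=T (e.g. a=-2, g=1, h=3), B2=F (e.g. a=-2, g=2, h=3)
Answer: none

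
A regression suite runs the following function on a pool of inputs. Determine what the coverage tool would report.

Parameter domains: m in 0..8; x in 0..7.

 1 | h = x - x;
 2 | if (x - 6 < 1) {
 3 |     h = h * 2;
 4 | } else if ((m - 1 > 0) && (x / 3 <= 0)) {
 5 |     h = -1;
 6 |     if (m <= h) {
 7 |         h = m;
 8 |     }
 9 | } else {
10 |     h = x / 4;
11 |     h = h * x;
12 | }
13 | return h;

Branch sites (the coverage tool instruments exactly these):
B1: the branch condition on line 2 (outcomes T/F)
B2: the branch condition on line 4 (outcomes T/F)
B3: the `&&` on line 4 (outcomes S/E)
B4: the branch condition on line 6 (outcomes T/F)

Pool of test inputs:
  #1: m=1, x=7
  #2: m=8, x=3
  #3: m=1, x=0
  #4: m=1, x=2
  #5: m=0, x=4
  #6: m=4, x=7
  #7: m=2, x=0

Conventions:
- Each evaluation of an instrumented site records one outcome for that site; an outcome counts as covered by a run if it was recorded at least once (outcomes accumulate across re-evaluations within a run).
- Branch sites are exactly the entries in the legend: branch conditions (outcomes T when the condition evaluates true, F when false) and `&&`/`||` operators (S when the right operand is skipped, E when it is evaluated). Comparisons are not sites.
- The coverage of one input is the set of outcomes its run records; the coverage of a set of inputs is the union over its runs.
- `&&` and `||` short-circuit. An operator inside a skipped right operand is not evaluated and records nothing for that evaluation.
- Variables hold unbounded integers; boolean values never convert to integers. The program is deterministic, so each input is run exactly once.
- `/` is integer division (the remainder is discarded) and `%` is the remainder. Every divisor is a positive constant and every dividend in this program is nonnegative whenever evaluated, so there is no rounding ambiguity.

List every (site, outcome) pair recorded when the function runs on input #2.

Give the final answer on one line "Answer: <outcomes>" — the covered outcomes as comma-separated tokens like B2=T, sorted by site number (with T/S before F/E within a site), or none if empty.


Event log for input #2 (m=8, x=3):
  B1->T
distinct outcomes covered: B1=T
Answer: B1=T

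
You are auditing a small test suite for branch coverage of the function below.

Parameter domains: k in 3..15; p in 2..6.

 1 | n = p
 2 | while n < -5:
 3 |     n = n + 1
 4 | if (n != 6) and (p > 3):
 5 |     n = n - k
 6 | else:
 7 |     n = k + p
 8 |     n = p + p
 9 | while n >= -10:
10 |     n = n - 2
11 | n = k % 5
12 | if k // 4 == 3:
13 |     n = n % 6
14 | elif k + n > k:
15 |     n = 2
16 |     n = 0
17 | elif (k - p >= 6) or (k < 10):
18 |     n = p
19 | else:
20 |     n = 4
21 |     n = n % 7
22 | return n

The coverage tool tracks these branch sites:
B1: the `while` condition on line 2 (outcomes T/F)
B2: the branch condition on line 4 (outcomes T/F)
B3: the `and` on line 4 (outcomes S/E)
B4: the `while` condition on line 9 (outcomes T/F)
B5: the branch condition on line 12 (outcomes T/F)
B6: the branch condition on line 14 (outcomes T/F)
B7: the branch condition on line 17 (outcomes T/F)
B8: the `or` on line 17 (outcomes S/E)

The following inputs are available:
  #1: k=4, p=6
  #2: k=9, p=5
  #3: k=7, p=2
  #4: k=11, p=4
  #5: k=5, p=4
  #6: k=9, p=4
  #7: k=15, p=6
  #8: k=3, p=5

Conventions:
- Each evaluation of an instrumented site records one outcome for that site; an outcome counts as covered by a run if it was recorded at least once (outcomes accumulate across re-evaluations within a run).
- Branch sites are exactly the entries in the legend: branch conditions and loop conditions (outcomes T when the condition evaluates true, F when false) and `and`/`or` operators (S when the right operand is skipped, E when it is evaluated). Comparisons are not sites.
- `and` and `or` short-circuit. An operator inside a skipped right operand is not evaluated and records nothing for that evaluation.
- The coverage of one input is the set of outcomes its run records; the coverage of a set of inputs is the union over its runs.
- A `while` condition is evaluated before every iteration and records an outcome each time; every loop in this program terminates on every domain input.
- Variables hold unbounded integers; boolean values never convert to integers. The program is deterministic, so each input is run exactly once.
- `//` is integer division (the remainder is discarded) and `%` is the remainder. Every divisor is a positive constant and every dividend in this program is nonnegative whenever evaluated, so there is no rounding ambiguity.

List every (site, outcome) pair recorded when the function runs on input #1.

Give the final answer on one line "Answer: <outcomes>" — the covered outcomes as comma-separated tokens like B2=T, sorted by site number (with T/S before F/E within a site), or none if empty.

Running input #1 (k=4, p=6), event by event:
  B1->F, B3->S, B2->F, B4->T, B4->T, B4->T, B4->T, B4->T, B4->T, B4->T
  B4->T, B4->T, B4->T, B4->T, B4->T, B4->F, B5->F, B6->T
as a set, this run covers: B1=F, B2=F, B3=S, B4=T, B4=F, B5=F, B6=T

Answer: B1=F, B2=F, B3=S, B4=T, B4=F, B5=F, B6=T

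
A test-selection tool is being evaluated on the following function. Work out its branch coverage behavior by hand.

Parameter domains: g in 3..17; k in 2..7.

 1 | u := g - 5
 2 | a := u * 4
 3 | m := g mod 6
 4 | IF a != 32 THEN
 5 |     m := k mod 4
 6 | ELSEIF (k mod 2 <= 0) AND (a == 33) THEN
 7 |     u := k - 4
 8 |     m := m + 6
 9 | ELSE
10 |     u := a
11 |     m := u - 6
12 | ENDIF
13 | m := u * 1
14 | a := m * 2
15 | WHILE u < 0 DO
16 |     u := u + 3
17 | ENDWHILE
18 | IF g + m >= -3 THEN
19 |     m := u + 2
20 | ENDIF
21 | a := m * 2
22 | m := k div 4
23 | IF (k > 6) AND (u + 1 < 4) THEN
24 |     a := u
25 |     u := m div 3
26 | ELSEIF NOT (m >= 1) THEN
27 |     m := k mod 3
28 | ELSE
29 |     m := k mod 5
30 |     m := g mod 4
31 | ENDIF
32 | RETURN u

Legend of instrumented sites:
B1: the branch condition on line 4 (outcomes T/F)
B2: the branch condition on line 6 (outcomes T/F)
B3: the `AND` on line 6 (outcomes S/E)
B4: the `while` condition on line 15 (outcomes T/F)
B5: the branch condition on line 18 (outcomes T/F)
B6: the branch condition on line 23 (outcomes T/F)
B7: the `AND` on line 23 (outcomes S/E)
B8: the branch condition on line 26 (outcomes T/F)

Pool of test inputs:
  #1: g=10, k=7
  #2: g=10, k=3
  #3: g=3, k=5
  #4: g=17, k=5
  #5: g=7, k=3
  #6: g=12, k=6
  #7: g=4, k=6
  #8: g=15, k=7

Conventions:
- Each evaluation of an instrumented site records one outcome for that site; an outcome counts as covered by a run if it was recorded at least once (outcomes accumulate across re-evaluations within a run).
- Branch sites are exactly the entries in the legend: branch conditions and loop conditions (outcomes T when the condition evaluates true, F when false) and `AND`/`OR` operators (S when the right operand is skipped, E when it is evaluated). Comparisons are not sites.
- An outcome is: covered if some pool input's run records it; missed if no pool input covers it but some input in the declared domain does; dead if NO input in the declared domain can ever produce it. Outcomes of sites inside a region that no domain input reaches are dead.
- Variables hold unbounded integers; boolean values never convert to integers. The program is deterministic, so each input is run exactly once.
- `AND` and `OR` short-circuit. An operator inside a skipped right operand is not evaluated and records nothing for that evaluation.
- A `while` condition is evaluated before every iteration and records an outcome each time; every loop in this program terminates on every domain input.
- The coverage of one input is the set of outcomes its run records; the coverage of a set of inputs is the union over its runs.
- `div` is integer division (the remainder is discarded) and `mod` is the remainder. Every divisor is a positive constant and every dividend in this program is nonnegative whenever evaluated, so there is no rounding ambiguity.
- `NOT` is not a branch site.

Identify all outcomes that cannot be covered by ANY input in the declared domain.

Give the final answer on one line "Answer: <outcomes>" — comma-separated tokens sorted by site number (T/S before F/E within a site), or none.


checking every outcome against all 90 domain inputs:
  B2=T: zero occurrences over every domain input -> dead
  B5=F: zero occurrences over every domain input -> dead
  reachable outcomes have witnesses, e.g. B1=T (e.g. g=3, k=2), B1=F (e.g. g=13, k=2), B2=F (e.g. g=13, k=2), B3=S (e.g. g=13, k=3)
Answer: B2=T, B5=F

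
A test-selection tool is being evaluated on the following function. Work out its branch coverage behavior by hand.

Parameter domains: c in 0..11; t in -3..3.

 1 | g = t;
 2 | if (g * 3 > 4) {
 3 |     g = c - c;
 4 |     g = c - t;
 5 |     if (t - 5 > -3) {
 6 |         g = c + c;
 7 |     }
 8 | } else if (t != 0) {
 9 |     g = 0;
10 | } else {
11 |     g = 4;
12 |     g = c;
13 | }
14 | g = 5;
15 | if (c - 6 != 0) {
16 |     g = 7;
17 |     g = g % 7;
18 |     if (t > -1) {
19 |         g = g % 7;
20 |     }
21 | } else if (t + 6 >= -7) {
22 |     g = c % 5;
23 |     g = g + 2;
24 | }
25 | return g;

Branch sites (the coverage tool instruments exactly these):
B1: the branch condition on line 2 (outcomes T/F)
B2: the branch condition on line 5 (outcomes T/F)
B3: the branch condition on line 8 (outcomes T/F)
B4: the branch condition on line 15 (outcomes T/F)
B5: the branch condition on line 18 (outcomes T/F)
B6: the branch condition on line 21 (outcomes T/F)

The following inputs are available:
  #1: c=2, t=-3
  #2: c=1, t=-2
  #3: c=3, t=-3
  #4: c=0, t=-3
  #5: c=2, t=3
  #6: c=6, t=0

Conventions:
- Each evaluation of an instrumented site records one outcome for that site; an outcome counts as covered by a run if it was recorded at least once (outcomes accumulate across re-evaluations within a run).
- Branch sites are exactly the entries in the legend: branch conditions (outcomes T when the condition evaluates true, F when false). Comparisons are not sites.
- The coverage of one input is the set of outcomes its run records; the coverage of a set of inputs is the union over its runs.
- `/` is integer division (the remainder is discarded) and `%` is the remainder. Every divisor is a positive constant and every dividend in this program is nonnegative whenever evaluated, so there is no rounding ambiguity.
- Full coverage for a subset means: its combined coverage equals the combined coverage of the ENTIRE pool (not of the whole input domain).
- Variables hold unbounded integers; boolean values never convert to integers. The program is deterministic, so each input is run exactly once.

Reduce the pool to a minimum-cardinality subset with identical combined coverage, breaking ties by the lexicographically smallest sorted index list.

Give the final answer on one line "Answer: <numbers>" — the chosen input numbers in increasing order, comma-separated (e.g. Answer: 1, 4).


input #1, c=2, t=-3: outcomes B1=F, B3=T, B4=T, B5=F
input #2, c=1, t=-2: outcomes B1=F, B3=T, B4=T, B5=F
input #3, c=3, t=-3: outcomes B1=F, B3=T, B4=T, B5=F
input #4, c=0, t=-3: outcomes B1=F, B3=T, B4=T, B5=F
input #5, c=2, t=3: outcomes B1=T, B2=T, B4=T, B5=T
input #6, c=6, t=0: outcomes B1=F, B3=F, B4=F, B6=T
pool-wide coverage (10 outcomes): B1=T, B1=F, B2=T, B3=T, B3=F, B4=T, B4=F, B5=T, B5=F, B6=T
size 1 is not enough: best union over all size-1 subsets is 4/10
size 2 is not enough: best union over all size-2 subsets is 8/10
the canonical winner is {1, 5, 6}: size 3, full 10-outcome coverage, earliest index list among size-3 covers
Answer: 1, 5, 6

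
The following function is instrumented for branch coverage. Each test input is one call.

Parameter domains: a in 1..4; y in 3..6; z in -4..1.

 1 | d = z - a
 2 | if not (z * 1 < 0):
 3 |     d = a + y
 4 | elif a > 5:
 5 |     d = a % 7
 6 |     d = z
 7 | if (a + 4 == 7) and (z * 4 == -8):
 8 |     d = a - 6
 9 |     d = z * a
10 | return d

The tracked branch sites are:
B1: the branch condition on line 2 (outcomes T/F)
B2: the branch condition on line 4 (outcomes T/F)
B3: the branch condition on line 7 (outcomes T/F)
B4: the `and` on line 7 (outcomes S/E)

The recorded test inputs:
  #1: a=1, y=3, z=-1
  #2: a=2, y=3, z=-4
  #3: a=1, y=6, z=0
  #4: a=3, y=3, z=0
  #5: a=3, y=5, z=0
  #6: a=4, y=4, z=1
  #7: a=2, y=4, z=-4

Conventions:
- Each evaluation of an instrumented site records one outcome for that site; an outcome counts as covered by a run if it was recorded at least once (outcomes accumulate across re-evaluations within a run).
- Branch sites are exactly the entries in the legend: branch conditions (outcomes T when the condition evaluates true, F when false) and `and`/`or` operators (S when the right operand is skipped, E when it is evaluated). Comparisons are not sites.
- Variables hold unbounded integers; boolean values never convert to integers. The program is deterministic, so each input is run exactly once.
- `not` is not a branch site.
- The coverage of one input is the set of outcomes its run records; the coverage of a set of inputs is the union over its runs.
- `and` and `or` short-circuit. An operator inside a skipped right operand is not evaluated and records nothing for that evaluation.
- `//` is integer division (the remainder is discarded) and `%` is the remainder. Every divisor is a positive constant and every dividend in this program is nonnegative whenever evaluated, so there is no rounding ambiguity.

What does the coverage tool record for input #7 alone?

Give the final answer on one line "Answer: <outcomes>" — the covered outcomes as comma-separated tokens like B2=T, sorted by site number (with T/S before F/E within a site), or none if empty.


Tracing the run of input #7 (a=2, y=4, z=-4):
  B1->F, B2->F, B4->S, B3->F
deduplicating events, the covered set is: B1=F, B2=F, B3=F, B4=S
Answer: B1=F, B2=F, B3=F, B4=S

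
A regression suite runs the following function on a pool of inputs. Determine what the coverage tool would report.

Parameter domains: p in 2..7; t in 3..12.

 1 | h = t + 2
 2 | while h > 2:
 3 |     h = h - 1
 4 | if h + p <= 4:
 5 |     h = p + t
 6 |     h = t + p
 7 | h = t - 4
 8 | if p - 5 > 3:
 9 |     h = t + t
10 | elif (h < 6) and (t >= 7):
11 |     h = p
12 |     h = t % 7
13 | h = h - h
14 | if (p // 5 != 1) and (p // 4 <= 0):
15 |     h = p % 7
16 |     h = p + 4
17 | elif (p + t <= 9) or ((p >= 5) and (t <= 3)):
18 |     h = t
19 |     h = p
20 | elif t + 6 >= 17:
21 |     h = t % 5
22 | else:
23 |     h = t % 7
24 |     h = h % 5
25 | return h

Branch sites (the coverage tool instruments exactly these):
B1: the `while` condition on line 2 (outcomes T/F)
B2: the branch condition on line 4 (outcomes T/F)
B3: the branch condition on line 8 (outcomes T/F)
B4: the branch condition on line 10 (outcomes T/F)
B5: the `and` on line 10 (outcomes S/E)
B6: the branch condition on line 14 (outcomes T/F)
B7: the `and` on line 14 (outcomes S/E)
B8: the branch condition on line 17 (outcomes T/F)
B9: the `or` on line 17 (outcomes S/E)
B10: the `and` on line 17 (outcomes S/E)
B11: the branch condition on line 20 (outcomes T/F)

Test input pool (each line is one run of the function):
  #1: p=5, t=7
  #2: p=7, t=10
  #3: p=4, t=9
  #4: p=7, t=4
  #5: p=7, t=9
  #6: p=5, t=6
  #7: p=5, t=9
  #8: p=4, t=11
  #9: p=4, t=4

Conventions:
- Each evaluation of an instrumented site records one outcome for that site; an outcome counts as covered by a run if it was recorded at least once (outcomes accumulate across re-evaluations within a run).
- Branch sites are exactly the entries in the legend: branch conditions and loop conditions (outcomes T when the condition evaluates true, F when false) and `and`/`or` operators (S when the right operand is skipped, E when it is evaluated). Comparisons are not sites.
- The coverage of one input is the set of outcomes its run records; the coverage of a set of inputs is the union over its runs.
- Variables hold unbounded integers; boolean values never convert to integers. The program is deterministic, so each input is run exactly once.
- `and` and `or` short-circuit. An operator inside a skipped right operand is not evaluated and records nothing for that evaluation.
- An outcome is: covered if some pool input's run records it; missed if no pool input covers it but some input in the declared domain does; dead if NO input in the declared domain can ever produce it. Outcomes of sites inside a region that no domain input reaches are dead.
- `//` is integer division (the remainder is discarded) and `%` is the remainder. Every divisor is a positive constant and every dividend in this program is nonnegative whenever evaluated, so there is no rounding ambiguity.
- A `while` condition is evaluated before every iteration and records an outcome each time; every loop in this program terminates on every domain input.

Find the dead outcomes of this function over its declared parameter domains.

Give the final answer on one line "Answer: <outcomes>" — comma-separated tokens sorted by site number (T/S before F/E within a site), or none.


checking every outcome against all 60 domain inputs:
  B3=T: unreachable across the whole domain -> dead
  reachable outcomes have witnesses, e.g. B1=T (e.g. p=2, t=3), B1=F (e.g. p=2, t=3), B2=T (e.g. p=2, t=3), B2=F (e.g. p=3, t=3)
Answer: B3=T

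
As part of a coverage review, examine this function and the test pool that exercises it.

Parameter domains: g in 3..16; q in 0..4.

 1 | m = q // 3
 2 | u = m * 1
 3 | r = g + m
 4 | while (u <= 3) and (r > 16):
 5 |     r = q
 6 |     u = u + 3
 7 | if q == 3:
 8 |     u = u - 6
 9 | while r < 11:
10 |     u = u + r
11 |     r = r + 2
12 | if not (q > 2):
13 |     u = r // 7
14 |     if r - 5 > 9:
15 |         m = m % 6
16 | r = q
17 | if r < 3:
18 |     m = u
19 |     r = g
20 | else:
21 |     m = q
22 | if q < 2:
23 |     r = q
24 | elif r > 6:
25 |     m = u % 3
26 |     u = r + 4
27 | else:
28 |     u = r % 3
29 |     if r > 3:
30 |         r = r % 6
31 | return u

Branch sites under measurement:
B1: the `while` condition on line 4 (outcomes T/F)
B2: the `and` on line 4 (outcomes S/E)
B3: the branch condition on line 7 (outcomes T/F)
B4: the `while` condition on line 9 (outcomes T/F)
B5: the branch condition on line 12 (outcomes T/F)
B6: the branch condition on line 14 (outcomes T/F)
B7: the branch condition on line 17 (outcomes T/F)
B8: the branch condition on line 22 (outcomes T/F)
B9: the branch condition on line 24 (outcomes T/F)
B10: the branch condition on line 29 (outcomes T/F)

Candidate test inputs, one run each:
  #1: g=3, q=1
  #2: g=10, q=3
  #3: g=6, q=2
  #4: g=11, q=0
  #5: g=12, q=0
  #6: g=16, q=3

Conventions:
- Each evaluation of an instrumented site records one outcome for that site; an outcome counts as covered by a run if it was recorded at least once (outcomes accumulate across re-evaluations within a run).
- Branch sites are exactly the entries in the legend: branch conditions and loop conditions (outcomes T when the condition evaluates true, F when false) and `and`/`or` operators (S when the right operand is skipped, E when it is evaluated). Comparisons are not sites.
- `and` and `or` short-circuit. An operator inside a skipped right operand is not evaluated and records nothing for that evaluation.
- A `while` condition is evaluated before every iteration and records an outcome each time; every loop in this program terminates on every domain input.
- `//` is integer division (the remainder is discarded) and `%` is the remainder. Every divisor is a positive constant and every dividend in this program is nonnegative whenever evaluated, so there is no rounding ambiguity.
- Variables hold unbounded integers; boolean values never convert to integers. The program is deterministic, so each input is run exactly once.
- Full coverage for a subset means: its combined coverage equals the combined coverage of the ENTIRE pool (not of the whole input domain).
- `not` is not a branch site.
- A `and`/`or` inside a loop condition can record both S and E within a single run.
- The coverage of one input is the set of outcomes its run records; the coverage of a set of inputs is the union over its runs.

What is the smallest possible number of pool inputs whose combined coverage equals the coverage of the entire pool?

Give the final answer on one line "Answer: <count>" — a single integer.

input #1 (g=3, q=1): covers B1=F, B2=E, B3=F, B4=T, B4=F, B5=T, B6=F, B7=T, B8=T
input #2 (g=10, q=3): covers B1=F, B2=E, B3=T, B4=F, B5=F, B7=F, B8=F, B9=F, B10=F
input #3 (g=6, q=2): covers B1=F, B2=E, B3=F, B4=T, B4=F, B5=T, B6=F, B7=T, B8=F, B9=F, B10=T
input #4 (g=11, q=0): covers B1=F, B2=E, B3=F, B4=F, B5=T, B6=F, B7=T, B8=T
input #5 (g=12, q=0): covers B1=F, B2=E, B3=F, B4=F, B5=T, B6=F, B7=T, B8=T
input #6 (g=16, q=3): covers B1=T, B1=F, B2=S, B2=E, B3=T, B4=T, B4=F, B5=F, B7=F, B8=F, B9=F, B10=F
together the pool reaches 18 outcomes: B1=T, B1=F, B2=S, B2=E, B3=T, B3=F, B4=T, B4=F, B5=T, B5=F, B6=F, B7=T, B7=F, B8=T, B8=F, B9=F, B10=T, B10=F
every size-1 subset falls short of the 18 outcomes (best: 12/18)
every size-2 subset falls short of the 18 outcomes (best: 17/18)
inputs {1, 3, 6} (size 3) cover everything; no size-3 subset with a lexicographically smaller index list covers all 18

Answer: 3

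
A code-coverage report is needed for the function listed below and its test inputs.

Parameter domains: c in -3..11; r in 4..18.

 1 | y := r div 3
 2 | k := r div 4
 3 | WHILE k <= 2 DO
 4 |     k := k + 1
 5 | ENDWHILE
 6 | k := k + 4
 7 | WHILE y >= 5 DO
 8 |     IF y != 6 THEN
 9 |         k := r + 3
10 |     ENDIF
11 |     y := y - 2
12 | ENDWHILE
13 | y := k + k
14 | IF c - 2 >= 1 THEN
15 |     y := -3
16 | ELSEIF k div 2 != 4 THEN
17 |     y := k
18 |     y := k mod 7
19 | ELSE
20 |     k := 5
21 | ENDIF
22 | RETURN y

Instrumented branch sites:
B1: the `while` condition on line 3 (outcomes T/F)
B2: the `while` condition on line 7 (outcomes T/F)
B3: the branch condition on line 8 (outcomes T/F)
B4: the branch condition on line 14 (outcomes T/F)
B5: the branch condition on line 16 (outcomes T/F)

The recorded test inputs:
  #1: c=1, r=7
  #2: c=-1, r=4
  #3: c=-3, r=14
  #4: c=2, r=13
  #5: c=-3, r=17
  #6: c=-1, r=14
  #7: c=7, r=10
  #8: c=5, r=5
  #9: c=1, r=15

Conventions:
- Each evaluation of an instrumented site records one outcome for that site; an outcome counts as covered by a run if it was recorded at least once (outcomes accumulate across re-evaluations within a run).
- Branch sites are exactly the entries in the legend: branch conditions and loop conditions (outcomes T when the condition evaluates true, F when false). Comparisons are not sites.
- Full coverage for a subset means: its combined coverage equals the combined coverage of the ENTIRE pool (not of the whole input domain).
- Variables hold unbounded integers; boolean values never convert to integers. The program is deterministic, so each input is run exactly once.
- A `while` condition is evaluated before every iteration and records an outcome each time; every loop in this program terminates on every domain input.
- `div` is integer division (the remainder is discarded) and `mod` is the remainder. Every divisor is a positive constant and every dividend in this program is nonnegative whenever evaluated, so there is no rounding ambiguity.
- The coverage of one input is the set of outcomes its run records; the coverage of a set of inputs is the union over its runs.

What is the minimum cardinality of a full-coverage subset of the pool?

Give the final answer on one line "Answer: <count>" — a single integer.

input #1, c=1, r=7: events B1->T, B1->T, B1->F, B2->F, B4->F, B5->T; outcomes B1=T, B1=F, B2=F, B4=F, B5=T
input #2, c=-1, r=4: events B1->T, B1->T, B1->F, B2->F, B4->F, B5->T; outcomes B1=T, B1=F, B2=F, B4=F, B5=T
input #3, c=-3, r=14: events B1->F, B2->F, B4->F, B5->T; outcomes B1=F, B2=F, B4=F, B5=T
input #4, c=2, r=13: events B1->F, B2->F, B4->F, B5->T; outcomes B1=F, B2=F, B4=F, B5=T
input #5, c=-3, r=17: events B1->F, B2->T, B3->T, B2->F, B4->F, B5->T; outcomes B1=F, B2=T, B2=F, B3=T, B4=F, B5=T
input #6, c=-1, r=14: events B1->F, B2->F, B4->F, B5->T; outcomes B1=F, B2=F, B4=F, B5=T
input #7, c=7, r=10: events B1->T, B1->F, B2->F, B4->T; outcomes B1=T, B1=F, B2=F, B4=T
input #8, c=5, r=5: events B1->T, B1->T, B1->F, B2->F, B4->T; outcomes B1=T, B1=F, B2=F, B4=T
input #9, c=1, r=15: events B1->F, B2->T, B3->T, B2->F, B4->F, B5->T; outcomes B1=F, B2=T, B2=F, B3=T, B4=F, B5=T
the full pool covers 8 outcomes: B1=T, B1=F, B2=T, B2=F, B3=T, B4=T, B4=F, B5=T
size 1 is not enough: best union over all size-1 subsets is 6/8
inputs {5, 7} (size 2) cover everything; no size-2 subset with a lexicographically smaller index list covers all 8

Answer: 2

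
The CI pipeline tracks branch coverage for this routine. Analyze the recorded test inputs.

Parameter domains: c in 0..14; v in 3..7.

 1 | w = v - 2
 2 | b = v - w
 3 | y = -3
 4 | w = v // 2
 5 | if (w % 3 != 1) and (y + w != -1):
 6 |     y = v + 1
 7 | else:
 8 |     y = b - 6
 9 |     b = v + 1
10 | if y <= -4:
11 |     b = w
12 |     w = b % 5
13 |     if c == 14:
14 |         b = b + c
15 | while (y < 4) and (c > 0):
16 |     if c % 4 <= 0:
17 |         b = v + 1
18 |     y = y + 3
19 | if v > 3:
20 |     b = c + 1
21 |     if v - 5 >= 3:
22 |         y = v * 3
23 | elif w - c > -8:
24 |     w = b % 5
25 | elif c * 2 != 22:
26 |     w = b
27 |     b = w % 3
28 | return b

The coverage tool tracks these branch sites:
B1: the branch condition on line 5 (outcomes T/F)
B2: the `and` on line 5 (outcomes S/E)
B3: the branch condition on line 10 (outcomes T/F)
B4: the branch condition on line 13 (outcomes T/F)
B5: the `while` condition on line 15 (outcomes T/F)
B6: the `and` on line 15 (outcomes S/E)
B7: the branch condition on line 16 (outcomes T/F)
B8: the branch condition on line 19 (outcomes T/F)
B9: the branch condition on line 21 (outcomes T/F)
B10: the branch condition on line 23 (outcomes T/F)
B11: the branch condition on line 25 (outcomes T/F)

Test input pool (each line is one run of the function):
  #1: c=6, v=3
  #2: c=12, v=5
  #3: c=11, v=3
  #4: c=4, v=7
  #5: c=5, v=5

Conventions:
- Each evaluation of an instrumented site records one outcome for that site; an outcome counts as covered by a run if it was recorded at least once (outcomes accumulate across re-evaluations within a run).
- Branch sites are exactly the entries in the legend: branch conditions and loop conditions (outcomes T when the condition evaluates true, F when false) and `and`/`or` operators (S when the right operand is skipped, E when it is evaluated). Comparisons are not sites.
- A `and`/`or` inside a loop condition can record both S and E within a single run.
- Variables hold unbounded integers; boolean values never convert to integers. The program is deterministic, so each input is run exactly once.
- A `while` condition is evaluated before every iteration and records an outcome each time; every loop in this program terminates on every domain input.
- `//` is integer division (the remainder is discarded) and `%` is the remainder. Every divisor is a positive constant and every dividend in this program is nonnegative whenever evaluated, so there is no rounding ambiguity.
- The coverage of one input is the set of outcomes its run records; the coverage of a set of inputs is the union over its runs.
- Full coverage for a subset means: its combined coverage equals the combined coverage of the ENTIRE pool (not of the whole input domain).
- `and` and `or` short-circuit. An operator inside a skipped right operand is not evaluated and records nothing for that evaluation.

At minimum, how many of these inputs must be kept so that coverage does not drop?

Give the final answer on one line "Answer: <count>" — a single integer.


run #1 (c=6, v=3) records B1=F, B2=S, B3=T, B4=F, B5=T, B5=F, B6=S, B6=E, B7=F, B8=F, B10=T
run #2 (c=12, v=5) records B1=F, B2=E, B3=T, B4=F, B5=T, B5=F, B6=S, B6=E, B7=T, B8=T, B9=F
run #3 (c=11, v=3) records B1=F, B2=S, B3=T, B4=F, B5=T, B5=F, B6=S, B6=E, B7=F, B8=F, B10=F, B11=F
run #4 (c=4, v=7) records B1=T, B2=E, B3=F, B5=F, B6=S, B8=T, B9=F
run #5 (c=5, v=5) records B1=F, B2=E, B3=T, B4=F, B5=T, B5=F, B6=S, B6=E, B7=F, B8=T, B9=F
pool-wide coverage (19 outcomes): B1=T, B1=F, B2=S, B2=E, B3=T, B3=F, B4=F, B5=T, B5=F, B6=S, B6=E, B7=T, B7=F, B8=T, B8=F, B9=F, B10=T, B10=F, B11=F
every size-1 subset falls short of the 19 outcomes (best: 12/19)
every size-2 subset falls short of the 19 outcomes (best: 17/19)
every size-3 subset falls short of the 19 outcomes (best: 18/19)
at size 4, {1, 2, 3, 4} reaches all 19 outcomes; every lexicographically earlier size-4 subset fails
Answer: 4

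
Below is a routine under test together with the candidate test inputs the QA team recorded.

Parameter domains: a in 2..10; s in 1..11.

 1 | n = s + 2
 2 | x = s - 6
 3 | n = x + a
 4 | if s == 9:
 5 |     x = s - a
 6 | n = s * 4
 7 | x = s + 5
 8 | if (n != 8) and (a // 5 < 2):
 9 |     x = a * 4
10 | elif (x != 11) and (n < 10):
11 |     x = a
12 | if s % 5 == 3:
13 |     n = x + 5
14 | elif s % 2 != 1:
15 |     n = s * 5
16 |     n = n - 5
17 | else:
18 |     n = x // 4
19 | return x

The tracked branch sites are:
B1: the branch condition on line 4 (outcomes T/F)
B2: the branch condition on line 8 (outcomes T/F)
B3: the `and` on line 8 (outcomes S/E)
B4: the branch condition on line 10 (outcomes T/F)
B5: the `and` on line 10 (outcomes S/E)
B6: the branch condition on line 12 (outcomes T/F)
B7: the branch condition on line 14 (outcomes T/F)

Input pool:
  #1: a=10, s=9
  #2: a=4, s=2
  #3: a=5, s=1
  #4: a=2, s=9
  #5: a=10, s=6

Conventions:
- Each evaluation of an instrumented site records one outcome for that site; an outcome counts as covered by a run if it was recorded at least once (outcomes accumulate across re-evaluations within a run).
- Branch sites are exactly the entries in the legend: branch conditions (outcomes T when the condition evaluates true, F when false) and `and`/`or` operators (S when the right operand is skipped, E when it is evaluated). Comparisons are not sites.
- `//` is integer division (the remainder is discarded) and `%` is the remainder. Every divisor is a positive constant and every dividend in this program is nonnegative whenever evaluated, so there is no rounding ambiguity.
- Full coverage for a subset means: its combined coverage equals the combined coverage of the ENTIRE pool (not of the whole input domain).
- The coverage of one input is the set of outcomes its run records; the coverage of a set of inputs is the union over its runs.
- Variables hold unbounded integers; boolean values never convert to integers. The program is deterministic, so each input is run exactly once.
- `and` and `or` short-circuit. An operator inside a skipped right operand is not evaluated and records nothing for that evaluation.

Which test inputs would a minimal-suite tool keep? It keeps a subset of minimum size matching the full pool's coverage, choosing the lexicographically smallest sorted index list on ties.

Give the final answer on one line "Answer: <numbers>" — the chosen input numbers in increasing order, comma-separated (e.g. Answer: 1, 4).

input #1 (a=10, s=9): covers B1=T, B2=F, B3=E, B4=F, B5=E, B6=F, B7=F
input #2 (a=4, s=2): covers B1=F, B2=F, B3=S, B4=T, B5=E, B6=F, B7=T
input #3 (a=5, s=1): covers B1=F, B2=T, B3=E, B6=F, B7=F
input #4 (a=2, s=9): covers B1=T, B2=T, B3=E, B6=F, B7=F
input #5 (a=10, s=6): covers B1=F, B2=F, B3=E, B4=F, B5=S, B6=F, B7=T
the full pool covers 13 outcomes: B1=T, B1=F, B2=T, B2=F, B3=S, B3=E, B4=T, B4=F, B5=S, B5=E, B6=F, B7=T, B7=F
no size-1 subset reaches all 13 outcomes (best union: 7/13)
no size-2 subset reaches all 13 outcomes (best union: 11/13)
the canonical winner is {2, 4, 5}: size 3, full 13-outcome coverage, earliest index list among size-3 covers

Answer: 2, 4, 5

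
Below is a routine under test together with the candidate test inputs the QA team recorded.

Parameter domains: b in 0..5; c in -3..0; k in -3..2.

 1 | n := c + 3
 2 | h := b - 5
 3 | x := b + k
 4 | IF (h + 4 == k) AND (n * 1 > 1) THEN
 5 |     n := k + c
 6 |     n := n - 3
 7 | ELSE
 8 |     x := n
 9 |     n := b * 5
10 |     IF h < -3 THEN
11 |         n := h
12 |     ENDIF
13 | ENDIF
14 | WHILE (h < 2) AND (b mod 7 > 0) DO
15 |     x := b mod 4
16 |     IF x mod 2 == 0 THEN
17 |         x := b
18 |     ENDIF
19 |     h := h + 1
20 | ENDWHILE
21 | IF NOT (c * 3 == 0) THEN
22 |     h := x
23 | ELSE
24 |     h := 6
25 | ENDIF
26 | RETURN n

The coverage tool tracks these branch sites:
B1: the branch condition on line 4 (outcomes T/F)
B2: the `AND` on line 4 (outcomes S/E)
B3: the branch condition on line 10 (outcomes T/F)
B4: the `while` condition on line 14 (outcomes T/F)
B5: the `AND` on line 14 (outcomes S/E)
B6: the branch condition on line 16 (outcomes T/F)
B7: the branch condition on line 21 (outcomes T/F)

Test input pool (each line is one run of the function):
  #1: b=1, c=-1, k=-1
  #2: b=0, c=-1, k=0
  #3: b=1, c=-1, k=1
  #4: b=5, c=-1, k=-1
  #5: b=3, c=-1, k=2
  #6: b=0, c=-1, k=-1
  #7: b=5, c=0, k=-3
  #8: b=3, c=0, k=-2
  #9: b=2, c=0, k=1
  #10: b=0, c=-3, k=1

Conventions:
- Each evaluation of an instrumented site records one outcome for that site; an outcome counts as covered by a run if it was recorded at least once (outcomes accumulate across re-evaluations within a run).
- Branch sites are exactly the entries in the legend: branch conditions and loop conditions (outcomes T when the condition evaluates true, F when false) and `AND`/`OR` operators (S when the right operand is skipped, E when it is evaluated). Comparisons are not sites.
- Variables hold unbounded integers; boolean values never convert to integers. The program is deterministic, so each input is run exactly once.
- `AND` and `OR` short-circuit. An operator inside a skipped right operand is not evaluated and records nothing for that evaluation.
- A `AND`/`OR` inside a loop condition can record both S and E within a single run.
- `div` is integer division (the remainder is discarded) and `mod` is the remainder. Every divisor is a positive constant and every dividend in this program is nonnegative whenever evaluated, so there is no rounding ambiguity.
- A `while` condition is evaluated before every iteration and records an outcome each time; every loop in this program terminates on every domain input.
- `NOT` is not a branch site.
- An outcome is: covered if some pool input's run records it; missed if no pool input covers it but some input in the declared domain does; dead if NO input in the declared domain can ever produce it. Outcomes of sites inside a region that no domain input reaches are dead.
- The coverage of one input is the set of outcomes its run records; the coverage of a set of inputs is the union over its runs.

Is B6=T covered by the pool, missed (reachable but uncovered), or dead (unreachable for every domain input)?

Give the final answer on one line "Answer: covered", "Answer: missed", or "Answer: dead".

B6=T is recorded by pool input(s) 9 -> covered

Answer: covered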